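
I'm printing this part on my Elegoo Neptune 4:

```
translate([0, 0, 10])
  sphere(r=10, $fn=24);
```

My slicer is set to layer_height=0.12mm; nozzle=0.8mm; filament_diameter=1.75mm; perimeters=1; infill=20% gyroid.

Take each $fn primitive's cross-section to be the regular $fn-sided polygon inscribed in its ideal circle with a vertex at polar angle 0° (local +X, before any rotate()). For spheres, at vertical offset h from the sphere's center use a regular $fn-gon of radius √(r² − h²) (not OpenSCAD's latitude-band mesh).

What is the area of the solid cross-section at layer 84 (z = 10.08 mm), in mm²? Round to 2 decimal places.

310.56 mm²

At z = 10.08 mm: the r=10 sphere slices to a regular 24-gon of circumradius 10.000 (√(r²−h²) with h=0.08 from center) (area = (24/2)·10.000²·sin(360°/24) = 310.56 mm²). Overall, the cross-section is a single solid region. Net area = 310.56 mm².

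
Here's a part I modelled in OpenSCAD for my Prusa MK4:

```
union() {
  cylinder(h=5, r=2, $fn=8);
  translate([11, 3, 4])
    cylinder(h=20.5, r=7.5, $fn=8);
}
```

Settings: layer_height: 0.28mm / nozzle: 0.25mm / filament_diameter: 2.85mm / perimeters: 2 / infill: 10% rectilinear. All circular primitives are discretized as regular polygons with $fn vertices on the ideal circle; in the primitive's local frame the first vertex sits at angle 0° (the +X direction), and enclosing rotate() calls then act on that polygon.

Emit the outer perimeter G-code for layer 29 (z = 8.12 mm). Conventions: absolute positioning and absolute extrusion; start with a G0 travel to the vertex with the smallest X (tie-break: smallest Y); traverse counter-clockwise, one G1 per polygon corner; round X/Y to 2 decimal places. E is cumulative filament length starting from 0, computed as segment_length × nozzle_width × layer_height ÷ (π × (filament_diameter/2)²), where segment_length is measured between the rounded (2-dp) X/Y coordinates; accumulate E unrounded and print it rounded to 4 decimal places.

At z = 8.12 mm: the cylinder is absent (z outside [0, 5]); the cylinder at (11, 3): section is a regular 8-gon, circumradius r=7.5; Taking the union: only the r=7.5 cylinder at (11, 3) is present, so the union is just that shape — 1 connected region. The outline is a single polygon with 8 vertices. Extrusion per mm of travel: 0.25 × 0.28 / (π × 1.425²) = 0.010973. Accumulating E over each segment gives final E = 0.5037.

G0 X3.50 Y3.00 Z8.12
G1 X5.70 Y-2.30 E0.0630
G1 X11.00 Y-4.50 E0.1259
G1 X16.30 Y-2.30 E0.1889
G1 X18.50 Y3.00 E0.2519
G1 X16.30 Y8.30 E0.3148
G1 X11.00 Y10.50 E0.3778
G1 X5.70 Y8.30 E0.4408
G1 X3.50 Y3.00 E0.5037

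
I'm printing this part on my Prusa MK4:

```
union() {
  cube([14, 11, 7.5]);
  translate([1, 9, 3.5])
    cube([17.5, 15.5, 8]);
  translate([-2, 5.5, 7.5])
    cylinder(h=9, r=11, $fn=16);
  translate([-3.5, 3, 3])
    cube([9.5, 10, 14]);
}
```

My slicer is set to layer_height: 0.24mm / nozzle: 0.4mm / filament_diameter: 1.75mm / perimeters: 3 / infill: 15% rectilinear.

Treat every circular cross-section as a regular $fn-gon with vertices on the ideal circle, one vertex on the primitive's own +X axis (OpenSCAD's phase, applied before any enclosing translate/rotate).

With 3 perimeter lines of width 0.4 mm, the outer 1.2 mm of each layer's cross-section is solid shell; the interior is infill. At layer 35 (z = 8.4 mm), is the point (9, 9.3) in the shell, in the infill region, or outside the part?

At z = 8.4 mm: the cube does not reach this height (z outside [0, 7.5]); the cube at (1, 9) is present — its section is the full 17.5×15.5 rectangle; the r=11 cylinder at (-2, 5.5) contributes a regular 16-gon of circumradius 11; the 9.5×10 cube at (-3.5, 3) contributes its full rectangle; Taking the union: the regions partially overlap (shared area 128.72 mm²), so overlapping operands fuse into one piece — 1 connected region. Overall, the cross-section is a single solid region. The nearest boundary edge runs (18.50, 9.00)→(8.30, 9.00); distance from the point to it = 0.30 mm. The point is inside the cross-section, 0.30 mm from the nearest boundary — within the 1.2 mm shell band (3 × 0.4).

shell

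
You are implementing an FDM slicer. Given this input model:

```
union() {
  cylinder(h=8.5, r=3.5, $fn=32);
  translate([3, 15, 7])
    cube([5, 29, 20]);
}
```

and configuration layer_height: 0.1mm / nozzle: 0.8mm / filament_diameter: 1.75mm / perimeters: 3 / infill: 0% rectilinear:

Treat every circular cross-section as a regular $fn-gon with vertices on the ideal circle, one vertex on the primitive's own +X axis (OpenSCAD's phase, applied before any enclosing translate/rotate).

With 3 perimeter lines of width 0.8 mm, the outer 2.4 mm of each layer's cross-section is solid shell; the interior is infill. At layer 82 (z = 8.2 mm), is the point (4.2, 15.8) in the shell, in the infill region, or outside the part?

At z = 8.2 mm: the r=3.5 cylinder contributes a regular 32-gon of circumradius 3.5; the cube at (3, 15) (footprint 5×29) is included at this height; Taking the union: the 2 present regions are separate (no shared area or edge), so areas and boundary lengths simply add and each stays a separate island — 2 connected regions. Overall, the cross-section has 2 separate islands. The nearest boundary edge runs (8.00, 15.00)→(3.00, 15.00); distance from the point to it = 0.80 mm. (Shell/infill is judged within the island containing the point — the largest one.) The point is inside the cross-section, 0.80 mm from the nearest boundary — within the 2.4 mm shell band (3 × 0.8).

shell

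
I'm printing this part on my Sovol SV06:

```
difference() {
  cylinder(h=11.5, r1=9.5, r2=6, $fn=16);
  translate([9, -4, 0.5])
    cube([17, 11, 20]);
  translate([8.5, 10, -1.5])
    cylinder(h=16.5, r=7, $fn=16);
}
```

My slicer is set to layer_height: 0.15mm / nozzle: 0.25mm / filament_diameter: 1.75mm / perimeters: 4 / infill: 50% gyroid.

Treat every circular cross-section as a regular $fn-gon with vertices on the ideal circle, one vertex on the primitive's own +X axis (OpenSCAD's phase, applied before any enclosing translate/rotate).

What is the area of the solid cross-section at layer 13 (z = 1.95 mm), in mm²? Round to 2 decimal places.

At z = 1.95 mm: the cone (r1=9.5→r2=6) has section circumradius 8.907 here — a regular 16-gon (area = (16/2)·8.907²·sin(360°/16) = 242.85 mm²); the cube at (9, -4) (footprint 17×11) is included at this height (area 187.00 mm²); the r=7 cylinder at (8.5, 10) contributes a regular 16-gon of circumradius 7 (area = (16/2)·7.000²·sin(360°/16) = 150.01 mm²); Taking the first minus the rest: starting from the cone (242.85 mm²), the 17×11 cube at (9, -4) misses the remaining region (no effect); the r=7 cylinder at (8.5, 10) partially overlaps it — only the 14.96 mm² overlap (of its 150.01 mm²) is removed, clipping the outline — area = 227.89 mm². Overall, the cross-section is a single solid region. Net area = 227.89 mm².

227.89 mm²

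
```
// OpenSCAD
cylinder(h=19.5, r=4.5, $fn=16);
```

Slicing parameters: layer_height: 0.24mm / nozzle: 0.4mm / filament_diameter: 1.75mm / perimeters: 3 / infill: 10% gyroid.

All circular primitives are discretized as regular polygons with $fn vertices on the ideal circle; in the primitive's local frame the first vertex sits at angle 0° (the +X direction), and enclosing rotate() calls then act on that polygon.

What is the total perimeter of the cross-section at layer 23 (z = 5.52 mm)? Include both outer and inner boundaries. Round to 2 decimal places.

At z = 5.52 mm: the cylinder: section is a regular 16-gon, circumradius r=4.5 (perimeter = 2·16·4.500·sin(180°/16) = 28.09 mm). Overall, the cross-section is a single solid region. Total boundary length (outer) = 28.09 mm.

28.09 mm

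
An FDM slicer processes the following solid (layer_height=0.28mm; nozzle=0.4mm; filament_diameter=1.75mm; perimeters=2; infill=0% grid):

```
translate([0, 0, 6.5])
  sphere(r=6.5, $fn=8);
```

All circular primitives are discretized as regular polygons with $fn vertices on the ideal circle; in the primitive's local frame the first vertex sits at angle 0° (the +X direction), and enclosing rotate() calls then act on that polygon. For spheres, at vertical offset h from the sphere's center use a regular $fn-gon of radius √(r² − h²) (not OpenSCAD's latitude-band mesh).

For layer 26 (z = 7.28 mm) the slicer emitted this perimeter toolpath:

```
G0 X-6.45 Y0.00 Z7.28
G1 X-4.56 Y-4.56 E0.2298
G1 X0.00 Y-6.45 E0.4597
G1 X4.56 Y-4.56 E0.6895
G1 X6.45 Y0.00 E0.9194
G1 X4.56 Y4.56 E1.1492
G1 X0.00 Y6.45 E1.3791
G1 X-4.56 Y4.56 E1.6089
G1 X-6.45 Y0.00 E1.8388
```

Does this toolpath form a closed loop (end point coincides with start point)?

Start point (G0): (-6.45, 0.00). End point (last G1): the path returns to the start — closed.

yes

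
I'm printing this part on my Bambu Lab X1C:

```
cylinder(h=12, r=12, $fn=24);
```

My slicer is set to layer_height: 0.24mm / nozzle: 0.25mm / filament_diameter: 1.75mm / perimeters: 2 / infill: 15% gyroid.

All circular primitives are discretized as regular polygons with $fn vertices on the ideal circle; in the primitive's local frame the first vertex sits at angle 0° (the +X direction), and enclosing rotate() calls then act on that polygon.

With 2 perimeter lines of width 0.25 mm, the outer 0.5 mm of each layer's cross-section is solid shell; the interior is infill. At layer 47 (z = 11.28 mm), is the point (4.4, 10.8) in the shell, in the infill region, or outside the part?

shell

At z = 11.28 mm: the r=12 cylinder gives a regular 24-gon of circumradius 12 (constant along its height). Overall, the cross-section is a single solid region. The nearest boundary edge runs (6.00, 10.39)→(3.11, 11.59); distance from the point to it = 0.24 mm. The point is inside the cross-section, 0.24 mm from the nearest boundary — within the 0.5 mm shell band (2 × 0.25).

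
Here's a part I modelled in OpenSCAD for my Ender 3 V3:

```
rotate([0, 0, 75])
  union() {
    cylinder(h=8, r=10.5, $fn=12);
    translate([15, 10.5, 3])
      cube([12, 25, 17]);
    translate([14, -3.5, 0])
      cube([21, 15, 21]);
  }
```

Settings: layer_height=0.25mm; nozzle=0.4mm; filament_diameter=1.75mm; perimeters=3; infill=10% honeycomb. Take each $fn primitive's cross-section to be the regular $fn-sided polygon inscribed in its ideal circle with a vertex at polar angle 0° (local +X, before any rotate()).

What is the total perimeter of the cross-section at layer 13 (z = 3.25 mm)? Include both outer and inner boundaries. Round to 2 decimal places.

185.22 mm

At z = 3.25 mm: the r=10.5 cylinder contributes a regular 12-gon of circumradius 10.5 (perimeter = 2·12·10.500·sin(180°/12) = 65.22 mm); the cube at (15, 10.5) is present — its section is the full 12×25 rectangle (perimeter 74.00 mm); the cube at (14, -3.5) (footprint 21×15) is included at this height (perimeter 72.00 mm); Taking the union: the regions partially overlap (shared area 12.00 mm²), so the edge portions inside another operand are dropped and the merged outline is re-measured after clipping — boundary = 185.22 mm; (rotated 75° about Z; rotation is an isometry so areas/perimeters/island counts are preserved). Overall, the cross-section has 2 separate islands. Total boundary length (outer) = 185.22 mm.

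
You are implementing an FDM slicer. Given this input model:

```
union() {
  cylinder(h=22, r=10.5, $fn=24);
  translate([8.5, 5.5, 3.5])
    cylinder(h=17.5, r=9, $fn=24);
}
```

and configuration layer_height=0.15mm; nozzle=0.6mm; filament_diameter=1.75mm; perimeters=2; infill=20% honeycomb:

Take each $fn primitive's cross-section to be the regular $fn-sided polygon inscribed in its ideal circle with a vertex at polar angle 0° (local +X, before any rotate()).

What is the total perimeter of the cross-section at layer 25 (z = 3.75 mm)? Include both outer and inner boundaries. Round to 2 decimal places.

At z = 3.75 mm: the r=10.5 cylinder contributes a regular 24-gon of circumradius 10.5 (perimeter = 2·24·10.500·sin(180°/24) = 65.79 mm); the r=9 cylinder at (8.5, 5.5) gives a regular 24-gon of circumradius 9 (constant along its height) (perimeter = 2·24·9.000·sin(180°/24) = 56.39 mm); Merging all regions: the regions partially overlap (shared area 107.61 mm²), so the edge portions inside another operand are dropped and the merged outline is re-measured after clipping — boundary = 82.67 mm. Overall, the cross-section is a single solid region. Total boundary length (outer) = 82.67 mm.

82.67 mm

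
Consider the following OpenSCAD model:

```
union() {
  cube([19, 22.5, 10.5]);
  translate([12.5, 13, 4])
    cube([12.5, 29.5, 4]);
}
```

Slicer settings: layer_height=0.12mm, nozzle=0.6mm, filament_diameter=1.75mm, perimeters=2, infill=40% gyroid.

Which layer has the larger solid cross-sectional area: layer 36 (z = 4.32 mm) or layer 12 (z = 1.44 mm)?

layer 36 (z = 4.32 mm)

Layer 36 (z = 4.32): the cube is present — its section is the full 19×22.5 rectangle (area 427.50 mm²); the cube at (12.5, 13) is present — its section is the full 12.5×29.5 rectangle (area 368.75 mm²); Merging all regions: the regions partially overlap — summed areas 796.25 mm² minus the doubly-counted overlap 61.75 mm² gives 734.50 mm² — area = 734.50 mm². So its area = 734.50 mm². Layer 12 (z = 1.44): the cube (footprint 19×22.5) is included at this height (area 427.50 mm²); the cube at (12.5, 13) is not intersected at this z (z outside [4, 8]); Taking the union: only the 19×22.5 cube is present, so the union is just that shape — area = 427.50 mm². So its area = 427.50 mm². Layer 36 is larger (734.50 vs 427.50 mm²).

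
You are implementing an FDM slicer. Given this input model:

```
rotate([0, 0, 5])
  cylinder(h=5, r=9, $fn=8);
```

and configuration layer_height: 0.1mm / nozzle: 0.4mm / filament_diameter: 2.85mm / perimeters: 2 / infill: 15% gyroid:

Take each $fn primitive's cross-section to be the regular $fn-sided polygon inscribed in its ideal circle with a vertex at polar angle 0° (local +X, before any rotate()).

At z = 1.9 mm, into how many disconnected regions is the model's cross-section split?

1

At z = 1.9 mm: the cylinder: section is a regular 8-gon, circumradius r=9; (whole slice rotated 5° about Z — lengths, areas and connectivity unchanged). The result has 1 disconnected region.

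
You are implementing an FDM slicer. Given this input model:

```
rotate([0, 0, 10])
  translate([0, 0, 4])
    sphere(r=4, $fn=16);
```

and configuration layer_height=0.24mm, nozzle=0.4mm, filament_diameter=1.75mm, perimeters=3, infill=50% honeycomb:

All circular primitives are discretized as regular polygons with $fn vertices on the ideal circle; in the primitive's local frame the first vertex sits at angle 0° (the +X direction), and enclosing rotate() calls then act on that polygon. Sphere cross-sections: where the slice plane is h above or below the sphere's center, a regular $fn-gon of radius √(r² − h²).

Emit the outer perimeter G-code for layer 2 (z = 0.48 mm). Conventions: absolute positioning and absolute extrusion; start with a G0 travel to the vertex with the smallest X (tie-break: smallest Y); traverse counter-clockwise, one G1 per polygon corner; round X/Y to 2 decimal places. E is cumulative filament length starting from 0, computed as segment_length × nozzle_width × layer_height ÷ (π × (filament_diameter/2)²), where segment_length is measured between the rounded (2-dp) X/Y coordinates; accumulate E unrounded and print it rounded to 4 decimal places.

G0 X-1.87 Y-0.33 Z0.48
G1 X-1.60 Y-1.02 E0.0296
G1 X-1.09 Y-1.56 E0.0592
G1 X-0.41 Y-1.85 E0.0887
G1 X0.33 Y-1.87 E0.1183
G1 X1.02 Y-1.60 E0.1478
G1 X1.56 Y-1.09 E0.1775
G1 X1.85 Y-0.41 E0.2070
G1 X1.87 Y0.33 E0.2365
G1 X1.60 Y1.02 E0.2661
G1 X1.09 Y1.56 E0.2958
G1 X0.41 Y1.85 E0.3253
G1 X-0.33 Y1.87 E0.3548
G1 X-1.02 Y1.60 E0.3844
G1 X-1.56 Y1.09 E0.4140
G1 X-1.85 Y0.41 E0.4435
G1 X-1.87 Y-0.33 E0.4731

At z = 0.48 mm: the r=4 sphere contributes a regular 16-gon of circumradius √(4²−3.52²) = 1.900; (whole slice rotated 10° about Z — lengths, areas and connectivity unchanged). The outline is a single polygon with 16 vertices. Extrusion per mm of travel: 0.4 × 0.24 / (π × 0.875²) = 0.039912. Accumulating E over each segment gives final E = 0.4731.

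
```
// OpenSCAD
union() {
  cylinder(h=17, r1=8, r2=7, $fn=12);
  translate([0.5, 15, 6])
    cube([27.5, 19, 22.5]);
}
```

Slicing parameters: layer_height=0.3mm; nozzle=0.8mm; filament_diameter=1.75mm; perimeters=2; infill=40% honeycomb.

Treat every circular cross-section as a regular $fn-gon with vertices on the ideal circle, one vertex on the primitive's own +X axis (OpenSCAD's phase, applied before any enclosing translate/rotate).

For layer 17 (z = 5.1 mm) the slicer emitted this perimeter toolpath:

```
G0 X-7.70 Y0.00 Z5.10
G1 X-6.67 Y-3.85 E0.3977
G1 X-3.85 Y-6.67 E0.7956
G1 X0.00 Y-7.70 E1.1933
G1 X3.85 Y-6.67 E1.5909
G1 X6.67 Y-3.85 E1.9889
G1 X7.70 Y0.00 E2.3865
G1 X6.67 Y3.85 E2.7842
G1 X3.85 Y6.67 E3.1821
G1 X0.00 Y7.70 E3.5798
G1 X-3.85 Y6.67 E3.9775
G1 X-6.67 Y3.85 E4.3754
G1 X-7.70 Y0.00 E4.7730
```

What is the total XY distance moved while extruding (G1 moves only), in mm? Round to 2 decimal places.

Sum the Euclidean lengths of each G1 segment: total = 47.84 mm.

47.84 mm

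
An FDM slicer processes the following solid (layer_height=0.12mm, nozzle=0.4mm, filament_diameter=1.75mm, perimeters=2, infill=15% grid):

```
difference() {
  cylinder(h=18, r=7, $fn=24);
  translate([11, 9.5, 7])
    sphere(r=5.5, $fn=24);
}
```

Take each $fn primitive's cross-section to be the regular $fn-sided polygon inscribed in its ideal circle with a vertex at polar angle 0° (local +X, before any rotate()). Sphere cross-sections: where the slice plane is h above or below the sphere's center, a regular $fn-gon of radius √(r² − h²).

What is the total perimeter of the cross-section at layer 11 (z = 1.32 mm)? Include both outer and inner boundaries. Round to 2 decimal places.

43.86 mm

At z = 1.32 mm: the cylinder: section is a regular 24-gon, circumradius r=7 (perimeter = 2·24·7.000·sin(180°/24) = 43.86 mm); the sphere at (11, 9.5) is absent (|z−center|=5.680 > r=5.5); After the difference (first − rest): none of the subtracted shapes is present at this height, so the r=7 cylinder is unchanged — boundary = 43.86 mm. Overall, the cross-section is a single solid region. Total boundary length (outer) = 43.86 mm.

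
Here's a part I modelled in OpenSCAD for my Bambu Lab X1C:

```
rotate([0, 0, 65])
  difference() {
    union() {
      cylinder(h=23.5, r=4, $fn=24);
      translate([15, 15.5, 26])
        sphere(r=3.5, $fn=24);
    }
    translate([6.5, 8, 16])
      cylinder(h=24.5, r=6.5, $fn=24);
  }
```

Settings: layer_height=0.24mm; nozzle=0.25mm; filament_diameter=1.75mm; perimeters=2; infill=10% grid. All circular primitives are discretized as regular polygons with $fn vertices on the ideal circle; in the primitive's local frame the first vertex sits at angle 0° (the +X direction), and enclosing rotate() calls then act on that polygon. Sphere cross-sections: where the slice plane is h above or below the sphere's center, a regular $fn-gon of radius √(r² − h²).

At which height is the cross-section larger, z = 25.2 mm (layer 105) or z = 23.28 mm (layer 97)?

Layer 105 (z = 25.2): the cylinder does not reach this height (z outside [0, 23.5]); the r=3.5 sphere at (15, 15.5) slices to a regular 24-gon of circumradius 3.407 (√(r²−h²) with h=0.8 from center) (area = (24/2)·3.407²·sin(360°/24) = 36.06 mm²); Combining (union): only the r=3.5 sphere at (15, 15.5) is present, so the union is just that shape — area = 36.06 mm²; the r=6.5 cylinder at (6.5, 8) gives a regular 24-gon of circumradius 6.5 (constant along its height) (area = (24/2)·6.500²·sin(360°/24) = 131.22 mm²); Taking the first minus the rest: starting from the result so far (36.06 mm²), the r=6.5 cylinder at (6.5, 8) misses the remaining region (no effect) — area = 36.06 mm²; (rotated 65° about Z; rotation is an isometry so areas/perimeters/island counts are preserved). So its area = 36.06 mm². Layer 97 (z = 23.28): the r=4 cylinder contributes a regular 24-gon of circumradius 4 (area = (24/2)·4.000²·sin(360°/24) = 49.69 mm²); the r=3.5 sphere at (15, 15.5) slices to a regular 24-gon of circumradius 2.203 (√(r²−h²) with h=2.72 from center) (area = (24/2)·2.203²·sin(360°/24) = 15.07 mm²); Merging all regions: the 2 present regions are separate (no shared area or edge), so areas and boundary lengths simply add and each stays a separate island — area = 64.76 mm²; the r=6.5 cylinder at (6.5, 8) gives a regular 24-gon of circumradius 6.5 (constant along its height) (area = (24/2)·6.500²·sin(360°/24) = 131.22 mm²); After the difference (first − rest): starting from that combined region (64.76 mm²), the r=6.5 cylinder at (6.5, 8) partially overlaps it — only the 0.14 mm² overlap (of its 131.22 mm²) is removed, clipping the outline — area = 64.62 mm²; (whole slice rotated 65° about Z — lengths, areas and connectivity unchanged). So its area = 64.62 mm². Layer 97 is larger (64.62 vs 36.06 mm²).

layer 97 (z = 23.28 mm)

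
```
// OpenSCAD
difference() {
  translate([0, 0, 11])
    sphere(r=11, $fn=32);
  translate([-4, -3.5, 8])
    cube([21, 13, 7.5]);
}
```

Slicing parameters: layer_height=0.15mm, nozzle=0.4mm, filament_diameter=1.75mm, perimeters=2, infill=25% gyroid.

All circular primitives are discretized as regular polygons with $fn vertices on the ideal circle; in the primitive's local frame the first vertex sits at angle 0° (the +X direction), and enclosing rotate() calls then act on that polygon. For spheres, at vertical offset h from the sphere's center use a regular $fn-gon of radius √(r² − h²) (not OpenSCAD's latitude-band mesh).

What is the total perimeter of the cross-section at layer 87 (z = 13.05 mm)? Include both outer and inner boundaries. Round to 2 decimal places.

88.76 mm

At z = 13.05 mm: the sphere: section is a regular 32-gon, circumradius = √(r²−h²) = √(11²−2.05²) = 10.807 (perimeter = 2·32·10.807·sin(180°/32) = 67.80 mm); the cube at (-4, -3.5) (footprint 21×13) is included at this height (perimeter 68.00 mm); Subtracting the remaining from the first: starting from the r=11 sphere, the 21×13 cube at (-4, -3.5) partially overlaps it — only the 175.81 mm² overlap (of its 273.00 mm²) is removed, clipping the outline — boundary = 88.76 mm. Overall, the cross-section is a single solid region. Total boundary length (outer) = 88.76 mm.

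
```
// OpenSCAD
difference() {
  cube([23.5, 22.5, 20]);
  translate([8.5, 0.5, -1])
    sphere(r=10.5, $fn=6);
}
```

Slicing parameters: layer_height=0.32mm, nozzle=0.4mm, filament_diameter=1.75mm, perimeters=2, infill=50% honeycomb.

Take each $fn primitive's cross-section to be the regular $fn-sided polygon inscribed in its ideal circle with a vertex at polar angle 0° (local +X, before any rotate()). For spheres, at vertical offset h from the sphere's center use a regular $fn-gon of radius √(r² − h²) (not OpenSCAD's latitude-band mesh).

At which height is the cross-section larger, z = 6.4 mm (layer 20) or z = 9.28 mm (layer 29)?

layer 29 (z = 9.28 mm)

Layer 20 (z = 6.4): the cube is present — its section is the full 23.5×22.5 rectangle (area 528.75 mm²); the r=10.5 sphere at (8.5, 0.5) contributes a regular 6-gon of circumradius √(10.5²−7.4²) = 7.449 (area = (6/2)·7.449²·sin(360°/6) = 144.17 mm²); Subtracting the remaining from the first: starting from the 23.5×22.5 cube (528.75 mm²), the r=10.5 sphere at (8.5, 0.5) partially overlaps it — only the 79.39 mm² overlap (of its 144.17 mm²) is removed, clipping the outline — area = 449.36 mm². So its area = 449.36 mm². Layer 29 (z = 9.28): the cube (footprint 23.5×22.5) is included at this height (area 528.75 mm²); the r=10.5 sphere at (8.5, 0.5) contributes a regular 6-gon of circumradius √(10.5²−10.28²) = 2.138 (area = (6/2)·2.138²·sin(360°/6) = 11.88 mm²); Taking the first minus the rest: starting from the 23.5×22.5 cube (528.75 mm²), the r=10.5 sphere at (8.5, 0.5) partially overlaps it — only the 7.93 mm² overlap (of its 11.88 mm²) is removed, clipping the outline — area = 520.82 mm². So its area = 520.82 mm². Layer 29 is larger (520.82 vs 449.36 mm²).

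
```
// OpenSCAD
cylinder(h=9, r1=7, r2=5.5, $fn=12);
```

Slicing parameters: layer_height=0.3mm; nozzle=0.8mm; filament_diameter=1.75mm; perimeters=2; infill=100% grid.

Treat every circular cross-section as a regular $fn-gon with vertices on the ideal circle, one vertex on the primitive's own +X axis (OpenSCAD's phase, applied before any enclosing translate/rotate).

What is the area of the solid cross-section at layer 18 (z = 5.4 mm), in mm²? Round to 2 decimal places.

111.63 mm²

At z = 5.4 mm: the cone contributes a regular 12-gon of circumradius 6.100 (interpolated between r1=7 and r2=5.5 at t=0.600) (area = (12/2)·6.100²·sin(360°/12) = 111.63 mm²). Overall, the cross-section is a single solid region. Net area = 111.63 mm².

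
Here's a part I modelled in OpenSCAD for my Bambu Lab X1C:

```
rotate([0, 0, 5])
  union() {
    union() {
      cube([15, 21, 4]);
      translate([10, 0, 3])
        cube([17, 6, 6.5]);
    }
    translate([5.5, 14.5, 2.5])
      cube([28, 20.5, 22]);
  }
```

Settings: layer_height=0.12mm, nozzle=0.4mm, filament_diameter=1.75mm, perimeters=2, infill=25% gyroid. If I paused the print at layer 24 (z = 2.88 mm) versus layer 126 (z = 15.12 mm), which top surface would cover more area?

layer 24 (z = 2.88 mm)

Layer 24 (z = 2.88): the cube (footprint 15×21) is included at this height (area 315.00 mm²); the cube at (10, 0) is not intersected at this z (z outside [3, 9.5]); Merging all regions: only the 15×21 cube is present, so the union is just that shape — area = 315.00 mm²; the cube at (5.5, 14.5) is present — its section is the full 28×20.5 rectangle (area 574.00 mm²); Combining (union): the regions partially overlap — summed areas 889.00 mm² minus the doubly-counted overlap 61.75 mm² gives 827.25 mm² — area = 827.25 mm²; (rotated 5° about Z; rotation is an isometry so areas/perimeters/island counts are preserved). So its area = 827.25 mm². Layer 126 (z = 15.12): the cube is not intersected at this z (z outside [0, 4]); the cube at (10, 0) is absent (z outside [3, 9.5]); Combining (union): nothing is present at this height; the cube at (5.5, 14.5) is present — its section is the full 28×20.5 rectangle (area 574.00 mm²); Taking the union: only the 28×20.5 cube at (5.5, 14.5) is present, so the union is just that shape — area = 574.00 mm²; (rotated 5° about Z; rotation is an isometry so areas/perimeters/island counts are preserved). So its area = 574.00 mm². Layer 24 is larger (827.25 vs 574.00 mm²).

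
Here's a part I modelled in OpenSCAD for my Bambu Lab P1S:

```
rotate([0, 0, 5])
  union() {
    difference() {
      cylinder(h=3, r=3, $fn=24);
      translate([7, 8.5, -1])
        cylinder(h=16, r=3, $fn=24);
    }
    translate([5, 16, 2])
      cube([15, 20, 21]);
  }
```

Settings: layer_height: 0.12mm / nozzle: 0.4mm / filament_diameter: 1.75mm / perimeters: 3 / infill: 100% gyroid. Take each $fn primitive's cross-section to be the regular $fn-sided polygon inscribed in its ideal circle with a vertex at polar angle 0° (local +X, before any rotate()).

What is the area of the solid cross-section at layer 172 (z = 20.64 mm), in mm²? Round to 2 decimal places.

At z = 20.64 mm: the cylinder is not intersected at this z (z outside [0, 3]); the cylinder at (7, 8.5) is absent (z outside [-1, 15]); After the difference (first − rest): the first operand is absent here, so nothing remains; the cube at (5, 16) is present — its section is the full 15×20 rectangle (area 300.00 mm²); Merging all regions: only the 15×20 cube at (5, 16) is present, so the union is just that shape — area = 300.00 mm²; (whole slice rotated 5° about Z — lengths, areas and connectivity unchanged). Overall, the cross-section is a single solid region. Net area = 300.00 mm².

300.00 mm²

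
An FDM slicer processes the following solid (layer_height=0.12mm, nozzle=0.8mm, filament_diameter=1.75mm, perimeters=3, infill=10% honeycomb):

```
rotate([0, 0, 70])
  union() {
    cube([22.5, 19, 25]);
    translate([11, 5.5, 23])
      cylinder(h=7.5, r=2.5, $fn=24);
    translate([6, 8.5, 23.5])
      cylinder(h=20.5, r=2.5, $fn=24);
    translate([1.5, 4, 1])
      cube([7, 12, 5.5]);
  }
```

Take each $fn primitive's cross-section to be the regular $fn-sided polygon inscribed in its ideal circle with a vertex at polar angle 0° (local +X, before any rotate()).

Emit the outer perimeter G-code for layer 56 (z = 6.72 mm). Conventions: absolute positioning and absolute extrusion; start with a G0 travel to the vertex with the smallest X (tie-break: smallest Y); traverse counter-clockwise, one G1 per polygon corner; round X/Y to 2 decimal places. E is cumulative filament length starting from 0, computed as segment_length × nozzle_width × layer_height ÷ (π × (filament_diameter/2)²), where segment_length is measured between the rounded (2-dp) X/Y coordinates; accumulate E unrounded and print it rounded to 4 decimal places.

At z = 6.72 mm: the cube is present — its section is the full 22.5×19 rectangle; the cylinder at (11, 5.5) is not intersected at this z (z outside [23, 30.5]); the cylinder at (6, 8.5) is not intersected at this z (z outside [23.5, 44]); the cube at (1.5, 4) is absent (z outside [1, 6.5]); Combining (union): only the 22.5×19 cube is present, so the union is just that shape — 1 connected region; (whole slice rotated 70° about Z — lengths, areas and connectivity unchanged). The outline is a single polygon with 4 vertices. Extrusion per mm of travel: 0.8 × 0.12 / (π × 0.875²) = 0.039912. Accumulating E over each segment gives final E = 3.3126.

G0 X-17.85 Y6.50 Z6.72
G1 X0.00 Y0.00 E0.7582
G1 X7.70 Y21.14 E1.6562
G1 X-10.16 Y27.64 E2.4147
G1 X-17.85 Y6.50 E3.3126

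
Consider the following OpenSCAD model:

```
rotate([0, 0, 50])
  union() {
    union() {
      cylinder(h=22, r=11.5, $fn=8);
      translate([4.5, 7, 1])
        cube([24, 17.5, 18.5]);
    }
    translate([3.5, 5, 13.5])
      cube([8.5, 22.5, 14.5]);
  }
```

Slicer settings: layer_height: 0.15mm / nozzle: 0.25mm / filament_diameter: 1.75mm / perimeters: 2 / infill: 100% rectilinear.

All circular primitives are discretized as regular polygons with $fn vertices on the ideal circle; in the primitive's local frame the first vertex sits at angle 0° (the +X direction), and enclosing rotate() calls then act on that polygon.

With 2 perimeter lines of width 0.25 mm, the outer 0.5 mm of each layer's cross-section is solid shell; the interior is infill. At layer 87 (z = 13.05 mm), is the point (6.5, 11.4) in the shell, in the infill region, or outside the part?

outside

At z = 13.05 mm: the cylinder: section is a regular 8-gon, circumradius r=11.5; the cube at (4.5, 7) (footprint 24×17.5) is included at this height; Combining (union): the regions partially overlap (shared area 7.11 mm²), so overlapping operands fuse into one piece — 1 connected region; the cube at (3.5, 5) is not intersected at this z (z outside [13.5, 28]); Combining (union): only that combined region is present, so the union is just that shape — 1 connected region; (rotated 50° about Z; rotation is an isometry so areas/perimeters/island counts are preserved). Overall, the cross-section is a single solid region. Undo the 50° rotation: the query point maps to (12.911, 2.348) in the un-rotated model frame. The nearest boundary edge runs (8.60, 7.00)→(11.50, 0.00); distance from the point to it = 2.20 mm. The point is not inside any of the regions above, so it lies outside the cross-section (2.20 mm from the nearest boundary).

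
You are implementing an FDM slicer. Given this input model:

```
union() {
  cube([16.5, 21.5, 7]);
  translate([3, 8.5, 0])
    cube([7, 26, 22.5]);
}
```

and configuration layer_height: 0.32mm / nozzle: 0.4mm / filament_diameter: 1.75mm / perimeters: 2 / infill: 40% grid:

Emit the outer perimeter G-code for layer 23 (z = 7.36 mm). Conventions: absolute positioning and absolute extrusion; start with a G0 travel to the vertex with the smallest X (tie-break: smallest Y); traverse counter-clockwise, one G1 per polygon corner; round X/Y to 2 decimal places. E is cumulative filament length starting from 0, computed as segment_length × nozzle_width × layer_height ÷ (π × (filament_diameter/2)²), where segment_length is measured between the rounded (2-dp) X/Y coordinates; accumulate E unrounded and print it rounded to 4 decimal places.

At z = 7.36 mm: the cube is not intersected at this z (z outside [0, 7]); the 7×26 cube at (3, 8.5) contributes its full rectangle; Taking the union: only the 7×26 cube at (3, 8.5) is present, so the union is just that shape — 1 connected region. The outline is a single polygon with 4 vertices. Extrusion per mm of travel: 0.4 × 0.32 / (π × 0.875²) = 0.053216. Accumulating E over each segment gives final E = 3.5123.

G0 X3.00 Y8.50 Z7.36
G1 X10.00 Y8.50 E0.3725
G1 X10.00 Y34.50 E1.7561
G1 X3.00 Y34.50 E2.1286
G1 X3.00 Y8.50 E3.5123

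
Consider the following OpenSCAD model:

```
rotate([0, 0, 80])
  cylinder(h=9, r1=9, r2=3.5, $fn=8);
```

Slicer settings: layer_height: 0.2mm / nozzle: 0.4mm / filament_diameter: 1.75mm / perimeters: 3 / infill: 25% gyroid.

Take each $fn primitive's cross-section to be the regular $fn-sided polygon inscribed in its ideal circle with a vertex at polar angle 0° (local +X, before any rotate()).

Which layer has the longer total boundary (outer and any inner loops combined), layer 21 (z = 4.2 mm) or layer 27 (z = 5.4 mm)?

layer 21 (z = 4.2 mm)

Layer 21 (z = 4.2): the cone contributes a regular 8-gon of circumradius 6.433 (interpolated between r1=9 and r2=3.5 at t=0.467) (perimeter = 2·8·6.433·sin(180°/8) = 39.39 mm); (rotated 80° about Z; rotation is an isometry so areas/perimeters/island counts are preserved). So its perimeter = 39.39 mm. Layer 27 (z = 5.4): the cone: at t=0.600 of its height the radius interpolates to r₁+(r₂−r₁)t = 5.700, giving a regular 8-gon of that circumradius (perimeter = 2·8·5.700·sin(180°/8) = 34.90 mm); (rotated 80° about Z; rotation is an isometry so areas/perimeters/island counts are preserved). So its perimeter = 34.90 mm. Layer 21 is larger (39.39 vs 34.90 mm).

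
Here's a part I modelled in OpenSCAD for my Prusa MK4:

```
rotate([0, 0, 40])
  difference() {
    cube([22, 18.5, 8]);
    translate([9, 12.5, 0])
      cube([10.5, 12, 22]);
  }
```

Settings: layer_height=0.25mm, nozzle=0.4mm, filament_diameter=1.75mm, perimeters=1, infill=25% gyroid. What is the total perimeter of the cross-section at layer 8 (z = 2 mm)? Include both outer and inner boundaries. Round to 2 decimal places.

93.00 mm

At z = 2 mm: the cube (footprint 22×18.5) is included at this height (perimeter 81.00 mm); the cube at (9, 12.5) (footprint 10.5×12) is included at this height (perimeter 45.00 mm); Taking the first minus the rest: starting from the 22×18.5 cube, the 10.5×12 cube at (9, 12.5) partially overlaps it — only the 63.00 mm² overlap (of its 126.00 mm²) is removed, clipping the outline — boundary = 93.00 mm; (rotated 40° about Z; rotation is an isometry so areas/perimeters/island counts are preserved). Overall, the cross-section is a single solid region. Total boundary length (outer) = 93.00 mm.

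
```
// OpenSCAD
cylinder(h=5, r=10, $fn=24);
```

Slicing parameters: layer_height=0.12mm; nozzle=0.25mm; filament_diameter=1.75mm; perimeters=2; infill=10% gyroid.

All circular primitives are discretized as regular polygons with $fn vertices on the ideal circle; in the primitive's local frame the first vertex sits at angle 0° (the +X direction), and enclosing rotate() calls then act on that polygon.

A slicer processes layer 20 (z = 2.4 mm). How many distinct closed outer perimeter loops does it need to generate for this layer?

At z = 2.4 mm: the cylinder: section is a regular 24-gon, circumradius r=10. The result has 1 disconnected region.

1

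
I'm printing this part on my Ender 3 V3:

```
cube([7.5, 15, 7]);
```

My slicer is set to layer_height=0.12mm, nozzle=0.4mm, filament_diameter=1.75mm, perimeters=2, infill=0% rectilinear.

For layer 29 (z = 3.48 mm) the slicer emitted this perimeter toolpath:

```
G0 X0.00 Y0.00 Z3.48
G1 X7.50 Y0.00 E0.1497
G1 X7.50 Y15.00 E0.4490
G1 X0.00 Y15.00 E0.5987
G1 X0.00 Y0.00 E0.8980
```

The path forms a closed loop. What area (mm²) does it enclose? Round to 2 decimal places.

112.50 mm²

Apply the shoelace formula to the sequence of (X, Y) vertices; enclosed area = 112.50 mm².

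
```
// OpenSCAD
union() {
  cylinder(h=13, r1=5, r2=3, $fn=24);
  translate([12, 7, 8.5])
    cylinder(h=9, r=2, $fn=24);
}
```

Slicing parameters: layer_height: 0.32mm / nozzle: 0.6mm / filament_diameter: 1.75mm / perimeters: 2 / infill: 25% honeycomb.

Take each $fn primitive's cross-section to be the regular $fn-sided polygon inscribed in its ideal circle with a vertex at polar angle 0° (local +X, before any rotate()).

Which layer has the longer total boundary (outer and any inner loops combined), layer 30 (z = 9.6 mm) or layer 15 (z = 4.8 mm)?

Layer 30 (z = 9.6): the cone contributes a regular 24-gon of circumradius 3.523 (interpolated between r1=5 and r2=3 at t=0.738) (perimeter = 2·24·3.523·sin(180°/24) = 22.07 mm); the r=2 cylinder at (12, 7) contributes a regular 24-gon of circumradius 2 (perimeter = 2·24·2.000·sin(180°/24) = 12.53 mm); Merging all regions: the 2 present regions are separate (no shared area or edge), so areas and boundary lengths simply add and each stays a separate island — boundary = 34.60 mm. So its perimeter = 34.60 mm. Layer 15 (z = 4.8): the cone: at t=0.369 of its height the radius interpolates to r₁+(r₂−r₁)t = 4.262, giving a regular 24-gon of that circumradius (perimeter = 2·24·4.262·sin(180°/24) = 26.70 mm); the cylinder at (12, 7) does not reach this height (z outside [8.5, 17.5]); Merging all regions: only the cone is present, so the union is just that shape — boundary = 26.70 mm. So its perimeter = 26.70 mm. Layer 30 is larger (34.60 vs 26.70 mm).

layer 30 (z = 9.6 mm)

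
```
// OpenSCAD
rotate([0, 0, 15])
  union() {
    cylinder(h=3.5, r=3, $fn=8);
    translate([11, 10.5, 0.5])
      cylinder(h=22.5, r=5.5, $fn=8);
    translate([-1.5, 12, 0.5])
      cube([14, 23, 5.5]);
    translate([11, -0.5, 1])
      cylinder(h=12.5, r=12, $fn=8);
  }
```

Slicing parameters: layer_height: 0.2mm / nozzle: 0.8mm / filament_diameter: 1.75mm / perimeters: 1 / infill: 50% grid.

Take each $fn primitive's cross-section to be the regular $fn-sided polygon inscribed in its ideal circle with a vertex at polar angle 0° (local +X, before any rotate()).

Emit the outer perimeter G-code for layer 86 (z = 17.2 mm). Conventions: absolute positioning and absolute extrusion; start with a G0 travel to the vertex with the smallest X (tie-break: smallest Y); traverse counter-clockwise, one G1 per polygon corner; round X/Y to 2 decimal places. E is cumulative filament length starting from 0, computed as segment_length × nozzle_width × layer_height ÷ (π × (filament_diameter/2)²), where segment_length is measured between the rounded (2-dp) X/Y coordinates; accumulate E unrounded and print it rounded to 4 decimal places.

At z = 17.2 mm: the cylinder is not intersected at this z (z outside [0, 3.5]); the r=5.5 cylinder at (11, 10.5) gives a regular 8-gon of circumradius 5.5 (constant along its height); the cube at (-1.5, 12) does not reach this height (z outside [0.5, 6]); the cylinder at (11, -0.5) is absent (z outside [1, 13.5]); Taking the union: only the r=5.5 cylinder at (11, 10.5) is present, so the union is just that shape — 1 connected region; (whole slice rotated 15° about Z — lengths, areas and connectivity unchanged). The outline is a single polygon with 8 vertices. Extrusion per mm of travel: 0.8 × 0.2 / (π × 0.875²) = 0.066520. Accumulating E over each segment gives final E = 2.2400.

G0 X2.59 Y11.57 Z17.20
G1 X5.16 Y8.23 E0.2803
G1 X9.33 Y7.68 E0.5601
G1 X12.67 Y10.24 E0.8401
G1 X13.22 Y14.41 E1.1199
G1 X10.66 Y17.75 E1.3998
G1 X6.48 Y18.30 E1.6802
G1 X3.14 Y15.74 E1.9602
G1 X2.59 Y11.57 E2.2400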